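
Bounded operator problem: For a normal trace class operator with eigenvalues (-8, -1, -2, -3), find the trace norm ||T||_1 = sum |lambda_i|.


For a normal operator, singular values equal |eigenvalues|.
Trace norm = sum |lambda_i| = 8 + 1 + 2 + 3
= 14

14


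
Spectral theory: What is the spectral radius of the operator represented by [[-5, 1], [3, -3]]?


For a 2x2 matrix, eigenvalues satisfy lambda^2 - (trace)*lambda + det = 0
trace = -5 + -3 = -8
det = -5*-3 - 1*3 = 12
discriminant = (-8)^2 - 4*(12) = 16
spectral radius = max |eigenvalue| = 6.0000

6.0000


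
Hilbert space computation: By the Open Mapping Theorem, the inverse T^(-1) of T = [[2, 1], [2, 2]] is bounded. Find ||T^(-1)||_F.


det(T) = 2*2 - 1*2 = 2
T^(-1) = (1/2) * [[2, -1], [-2, 2]] = [[1.0000, -0.5000], [-1.0000, 1.0000]]
||T^(-1)||_F^2 = 1.0000^2 + (-0.5000)^2 + (-1.0000)^2 + 1.0000^2 = 3.2500
||T^(-1)||_F = sqrt(3.2500) = 1.8028

1.8028


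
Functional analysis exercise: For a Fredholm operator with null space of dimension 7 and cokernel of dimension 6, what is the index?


The Fredholm index is defined as ind(T) = dim(ker T) - dim(coker T)
= 7 - 6
= 1

1


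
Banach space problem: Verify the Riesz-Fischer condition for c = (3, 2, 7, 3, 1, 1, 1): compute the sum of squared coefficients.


sum |c_n|^2 = 3^2 + 2^2 + 7^2 + 3^2 + 1^2 + 1^2 + 1^2
= 9 + 4 + 49 + 9 + 1 + 1 + 1
= 74

74


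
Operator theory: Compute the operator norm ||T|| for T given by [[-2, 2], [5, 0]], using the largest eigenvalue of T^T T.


A^T A = [[29, -4], [-4, 4]]
trace(A^T A) = 33, det(A^T A) = 100
discriminant = 33^2 - 4*100 = 689
Largest eigenvalue of A^T A = (trace + sqrt(disc))/2 = 29.6244
||T|| = sqrt(29.6244) = 5.4428

5.4428


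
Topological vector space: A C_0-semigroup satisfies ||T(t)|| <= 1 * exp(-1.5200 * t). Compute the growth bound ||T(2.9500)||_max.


||T(2.9500)|| <= 1 * exp(-1.5200 * 2.9500)
= 1 * exp(-4.4840)
= 1 * 0.0113
= 0.0113

0.0113


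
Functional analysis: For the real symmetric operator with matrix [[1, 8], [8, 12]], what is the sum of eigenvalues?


For a self-adjoint (symmetric) matrix, the eigenvalues are real.
The sum of eigenvalues equals the trace of the matrix.
trace = 1 + 12 = 13

13


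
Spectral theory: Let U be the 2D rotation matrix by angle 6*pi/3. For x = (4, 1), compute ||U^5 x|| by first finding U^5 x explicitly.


U is a rotation by theta = 6*pi/3
U^5 = rotation by 5*theta = 30*pi/3 = 0*pi/3 (mod 2*pi)
cos(0*pi/3) = 1.0000, sin(0*pi/3) = 0.0000
U^5 x = (1.0000 * 4 - 0.0000 * 1, 0.0000 * 4 + 1.0000 * 1)
= (4.0000, 1.0000)
||U^5 x|| = sqrt(4.0000^2 + 1.0000^2) = sqrt(17.0000) = 4.1231

4.1231


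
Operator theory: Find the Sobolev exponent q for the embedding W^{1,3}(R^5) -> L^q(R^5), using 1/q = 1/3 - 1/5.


Using the Sobolev embedding formula: 1/q = 1/p - k/n
1/q = 1/3 - 1/5 = 2/15
q = 1/(2/15) = 15/2 = 7.5000

7.5000


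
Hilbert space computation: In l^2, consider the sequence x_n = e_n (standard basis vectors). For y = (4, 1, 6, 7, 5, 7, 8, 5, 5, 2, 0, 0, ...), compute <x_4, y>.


x_4 = e_4 is the standard basis vector with 1 in position 4.
<x_4, y> = y_4 = 7
As n -> infinity, <x_n, y> -> 0, confirming weak convergence of (x_n) to 0.

7


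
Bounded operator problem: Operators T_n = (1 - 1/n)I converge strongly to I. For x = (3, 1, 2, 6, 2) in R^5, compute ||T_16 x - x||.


T_16 x - x = (1 - 1/16)x - x = -x/16
||x|| = sqrt(54) = 7.3485
||T_16 x - x|| = ||x||/16 = 7.3485/16 = 0.4593

0.4593


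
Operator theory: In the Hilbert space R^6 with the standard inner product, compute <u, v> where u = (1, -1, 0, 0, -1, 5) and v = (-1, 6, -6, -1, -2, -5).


Computing the standard inner product <u, v> = sum u_i * v_i
= 1*-1 + -1*6 + 0*-6 + 0*-1 + -1*-2 + 5*-5
= -1 + -6 + 0 + 0 + 2 + -25
= -30

-30


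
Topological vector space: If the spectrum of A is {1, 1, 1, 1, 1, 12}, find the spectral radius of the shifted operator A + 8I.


Spectrum of A + 8I = {9, 9, 9, 9, 9, 20}
Spectral radius = max |lambda| over the shifted spectrum
= max(9, 9, 9, 9, 9, 20) = 20

20


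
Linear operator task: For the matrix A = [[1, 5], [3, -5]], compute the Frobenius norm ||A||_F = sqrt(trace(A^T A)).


||A||_F^2 = sum a_ij^2
= 1^2 + 5^2 + 3^2 + (-5)^2
= 1 + 25 + 9 + 25 = 60
||A||_F = sqrt(60) = 7.7460

7.7460


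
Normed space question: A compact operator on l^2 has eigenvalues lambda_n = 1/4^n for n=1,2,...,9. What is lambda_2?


The eigenvalue formula gives lambda_2 = 1/4^2
= 1/16
= 0.0625

0.0625


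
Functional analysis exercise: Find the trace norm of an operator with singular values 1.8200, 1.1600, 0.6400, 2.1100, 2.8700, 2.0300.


The nuclear norm is the sum of all singular values.
||T||_1 = 1.8200 + 1.1600 + 0.6400 + 2.1100 + 2.8700 + 2.0300
= 10.6300

10.6300


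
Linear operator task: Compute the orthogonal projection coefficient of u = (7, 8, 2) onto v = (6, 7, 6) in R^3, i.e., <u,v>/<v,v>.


Computing <u,v> = 7*6 + 8*7 + 2*6 = 110
Computing <v,v> = 6^2 + 7^2 + 6^2 = 121
Projection coefficient = 110/121 = 0.9091

0.9091


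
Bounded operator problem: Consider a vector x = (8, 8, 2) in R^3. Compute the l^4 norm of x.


The l^4 norm = (sum |x_i|^4)^(1/4)
Sum of 4th powers = 4096 + 4096 + 16 = 8208
||x||_4 = (8208)^(1/4) = 9.5183

9.5183


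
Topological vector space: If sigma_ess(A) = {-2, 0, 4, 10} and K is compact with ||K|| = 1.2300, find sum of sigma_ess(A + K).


By Weyl's theorem, the essential spectrum is invariant under compact perturbations.
sigma_ess(A + K) = sigma_ess(A) = {-2, 0, 4, 10}
Sum = -2 + 0 + 4 + 10 = 12

12


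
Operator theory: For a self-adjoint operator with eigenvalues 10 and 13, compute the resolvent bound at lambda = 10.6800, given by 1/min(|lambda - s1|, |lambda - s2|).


dist(10.6800, {10, 13}) = min(|10.6800 - 10|, |10.6800 - 13|)
= min(0.6800, 2.3200) = 0.6800
Resolvent bound = 1/0.6800 = 1.4706

1.4706


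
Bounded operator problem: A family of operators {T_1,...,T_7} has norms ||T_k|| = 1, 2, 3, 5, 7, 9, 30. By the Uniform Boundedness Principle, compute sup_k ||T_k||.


By the Uniform Boundedness Principle, the supremum of norms is finite.
sup_k ||T_k|| = max(1, 2, 3, 5, 7, 9, 30) = 30

30


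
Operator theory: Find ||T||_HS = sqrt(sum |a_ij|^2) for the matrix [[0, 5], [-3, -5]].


The Hilbert-Schmidt norm is sqrt(sum of squares of all entries).
Sum of squares = 0^2 + 5^2 + (-3)^2 + (-5)^2
= 0 + 25 + 9 + 25 = 59
||T||_HS = sqrt(59) = 7.6811

7.6811


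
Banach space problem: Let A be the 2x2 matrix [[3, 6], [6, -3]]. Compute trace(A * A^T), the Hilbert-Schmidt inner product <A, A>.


trace(A * A^T) = sum of squares of all entries
= 3^2 + 6^2 + 6^2 + (-3)^2
= 9 + 36 + 36 + 9
= 90

90


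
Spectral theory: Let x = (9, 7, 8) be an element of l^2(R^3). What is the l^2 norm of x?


The l^2 norm = (sum |x_i|^2)^(1/2)
Sum of 2th powers = 81 + 49 + 64 = 194
||x||_2 = (194)^(1/2) = 13.9284

13.9284


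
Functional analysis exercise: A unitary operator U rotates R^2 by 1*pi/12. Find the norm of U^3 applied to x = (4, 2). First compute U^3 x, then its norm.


U is a rotation by theta = 1*pi/12
U^3 = rotation by 3*theta = 3*pi/12
cos(3*pi/12) = 0.7071, sin(3*pi/12) = 0.7071
U^3 x = (0.7071 * 4 - 0.7071 * 2, 0.7071 * 4 + 0.7071 * 2)
= (1.4142, 4.2426)
||U^3 x|| = sqrt(1.4142^2 + 4.2426^2) = sqrt(20.0000) = 4.4721

4.4721


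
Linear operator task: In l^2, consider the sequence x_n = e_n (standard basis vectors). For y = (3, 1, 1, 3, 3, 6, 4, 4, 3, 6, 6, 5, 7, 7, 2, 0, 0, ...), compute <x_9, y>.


x_9 = e_9 is the standard basis vector with 1 in position 9.
<x_9, y> = y_9 = 3
As n -> infinity, <x_n, y> -> 0, confirming weak convergence of (x_n) to 0.

3


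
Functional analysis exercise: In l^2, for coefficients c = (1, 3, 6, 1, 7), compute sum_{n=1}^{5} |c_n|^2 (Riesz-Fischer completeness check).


sum |c_n|^2 = 1^2 + 3^2 + 6^2 + 1^2 + 7^2
= 1 + 9 + 36 + 1 + 49
= 96

96


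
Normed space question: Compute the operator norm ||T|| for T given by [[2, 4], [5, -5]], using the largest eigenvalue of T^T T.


A^T A = [[29, -17], [-17, 41]]
trace(A^T A) = 70, det(A^T A) = 900
discriminant = 70^2 - 4*900 = 1300
Largest eigenvalue of A^T A = (trace + sqrt(disc))/2 = 53.0278
||T|| = sqrt(53.0278) = 7.2820

7.2820


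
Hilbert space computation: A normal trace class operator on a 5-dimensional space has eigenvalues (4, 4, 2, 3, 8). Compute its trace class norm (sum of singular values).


For a normal operator, singular values equal |eigenvalues|.
Trace norm = sum |lambda_i| = 4 + 4 + 2 + 3 + 8
= 21

21


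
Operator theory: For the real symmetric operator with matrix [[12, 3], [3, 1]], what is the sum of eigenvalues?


For a self-adjoint (symmetric) matrix, the eigenvalues are real.
The sum of eigenvalues equals the trace of the matrix.
trace = 12 + 1 = 13

13


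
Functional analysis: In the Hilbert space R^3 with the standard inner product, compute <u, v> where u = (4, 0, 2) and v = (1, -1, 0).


Computing the standard inner product <u, v> = sum u_i * v_i
= 4*1 + 0*-1 + 2*0
= 4 + 0 + 0
= 4

4


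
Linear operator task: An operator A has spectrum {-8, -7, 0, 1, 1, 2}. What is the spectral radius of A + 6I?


Spectrum of A + 6I = {-2, -1, 6, 7, 7, 8}
Spectral radius = max |lambda| over the shifted spectrum
= max(2, 1, 6, 7, 7, 8) = 8

8


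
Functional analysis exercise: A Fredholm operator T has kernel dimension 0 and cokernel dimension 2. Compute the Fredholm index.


The Fredholm index is defined as ind(T) = dim(ker T) - dim(coker T)
= 0 - 2
= -2

-2


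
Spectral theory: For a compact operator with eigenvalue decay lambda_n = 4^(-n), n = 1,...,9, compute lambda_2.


The eigenvalue formula gives lambda_2 = 1/4^2
= 1/16
= 0.0625

0.0625


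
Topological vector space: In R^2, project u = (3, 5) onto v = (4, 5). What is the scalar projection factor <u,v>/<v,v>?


Computing <u,v> = 3*4 + 5*5 = 37
Computing <v,v> = 4^2 + 5^2 = 41
Projection coefficient = 37/41 = 0.9024

0.9024


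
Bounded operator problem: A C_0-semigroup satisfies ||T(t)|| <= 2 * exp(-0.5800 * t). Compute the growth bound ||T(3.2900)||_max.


||T(3.2900)|| <= 2 * exp(-0.5800 * 3.2900)
= 2 * exp(-1.9082)
= 2 * 0.1483
= 0.2967

0.2967


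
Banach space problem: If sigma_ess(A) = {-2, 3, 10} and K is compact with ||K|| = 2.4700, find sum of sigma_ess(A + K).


By Weyl's theorem, the essential spectrum is invariant under compact perturbations.
sigma_ess(A + K) = sigma_ess(A) = {-2, 3, 10}
Sum = -2 + 3 + 10 = 11

11


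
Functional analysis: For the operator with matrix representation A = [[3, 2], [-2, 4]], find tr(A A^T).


trace(A * A^T) = sum of squares of all entries
= 3^2 + 2^2 + (-2)^2 + 4^2
= 9 + 4 + 4 + 16
= 33

33


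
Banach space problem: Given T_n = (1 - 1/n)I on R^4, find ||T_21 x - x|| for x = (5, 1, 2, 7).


T_21 x - x = (1 - 1/21)x - x = -x/21
||x|| = sqrt(79) = 8.8882
||T_21 x - x|| = ||x||/21 = 8.8882/21 = 0.4232

0.4232


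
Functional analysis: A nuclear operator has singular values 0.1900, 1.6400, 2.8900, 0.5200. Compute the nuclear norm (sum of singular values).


The nuclear norm is the sum of all singular values.
||T||_1 = 0.1900 + 1.6400 + 2.8900 + 0.5200
= 5.2400

5.2400


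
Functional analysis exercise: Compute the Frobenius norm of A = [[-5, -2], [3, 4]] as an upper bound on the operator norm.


||A||_F^2 = sum a_ij^2
= (-5)^2 + (-2)^2 + 3^2 + 4^2
= 25 + 4 + 9 + 16 = 54
||A||_F = sqrt(54) = 7.3485

7.3485


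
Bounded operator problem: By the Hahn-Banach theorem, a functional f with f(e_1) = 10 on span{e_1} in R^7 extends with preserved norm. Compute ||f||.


The norm of f is given by ||f|| = sup_{||x||=1} |f(x)|.
On span{e_1}, ||e_1|| = 1, so ||f|| = |f(e_1)| / ||e_1||
= |10| / 1 = 10.0000

10.0000


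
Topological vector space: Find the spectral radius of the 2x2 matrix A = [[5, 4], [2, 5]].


For a 2x2 matrix, eigenvalues satisfy lambda^2 - (trace)*lambda + det = 0
trace = 5 + 5 = 10
det = 5*5 - 4*2 = 17
discriminant = 10^2 - 4*(17) = 32
spectral radius = max |eigenvalue| = 7.8284

7.8284


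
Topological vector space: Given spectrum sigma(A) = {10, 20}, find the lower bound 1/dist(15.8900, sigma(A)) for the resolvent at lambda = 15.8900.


dist(15.8900, {10, 20}) = min(|15.8900 - 10|, |15.8900 - 20|)
= min(5.8900, 4.1100) = 4.1100
Resolvent bound = 1/4.1100 = 0.2433

0.2433


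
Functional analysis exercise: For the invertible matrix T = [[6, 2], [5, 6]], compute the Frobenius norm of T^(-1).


det(T) = 6*6 - 2*5 = 26
T^(-1) = (1/26) * [[6, -2], [-5, 6]] = [[0.2308, -0.0769], [-0.1923, 0.2308]]
||T^(-1)||_F^2 = 0.2308^2 + (-0.0769)^2 + (-0.1923)^2 + 0.2308^2 = 0.1494
||T^(-1)||_F = sqrt(0.1494) = 0.3865

0.3865


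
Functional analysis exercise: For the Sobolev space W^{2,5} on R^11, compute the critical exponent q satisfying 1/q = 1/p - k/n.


Using the Sobolev embedding formula: 1/q = 1/p - k/n
1/q = 1/5 - 2/11 = 1/55
q = 1/(1/55) = 55

55.0000


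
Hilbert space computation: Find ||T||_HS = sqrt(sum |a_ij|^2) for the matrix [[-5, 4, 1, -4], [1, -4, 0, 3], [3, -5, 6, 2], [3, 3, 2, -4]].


The Hilbert-Schmidt norm is sqrt(sum of squares of all entries).
Sum of squares = (-5)^2 + 4^2 + 1^2 + (-4)^2 + 1^2 + (-4)^2 + 0^2 + 3^2 + 3^2 + (-5)^2 + 6^2 + 2^2 + 3^2 + 3^2 + 2^2 + (-4)^2
= 25 + 16 + 1 + 16 + 1 + 16 + 0 + 9 + 9 + 25 + 36 + 4 + 9 + 9 + 4 + 16 = 196
||T||_HS = sqrt(196) = 14.0000

14.0000


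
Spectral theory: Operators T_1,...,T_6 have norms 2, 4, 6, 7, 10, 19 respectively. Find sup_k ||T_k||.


By the Uniform Boundedness Principle, the supremum of norms is finite.
sup_k ||T_k|| = max(2, 4, 6, 7, 10, 19) = 19

19


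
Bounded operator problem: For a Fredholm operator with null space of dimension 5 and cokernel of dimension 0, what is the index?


The Fredholm index is defined as ind(T) = dim(ker T) - dim(coker T)
= 5 - 0
= 5

5


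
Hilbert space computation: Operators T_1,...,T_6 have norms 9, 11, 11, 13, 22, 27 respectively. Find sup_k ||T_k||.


By the Uniform Boundedness Principle, the supremum of norms is finite.
sup_k ||T_k|| = max(9, 11, 11, 13, 22, 27) = 27

27


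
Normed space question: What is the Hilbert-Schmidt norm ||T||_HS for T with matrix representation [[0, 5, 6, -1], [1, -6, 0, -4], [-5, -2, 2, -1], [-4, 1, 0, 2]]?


The Hilbert-Schmidt norm is sqrt(sum of squares of all entries).
Sum of squares = 0^2 + 5^2 + 6^2 + (-1)^2 + 1^2 + (-6)^2 + 0^2 + (-4)^2 + (-5)^2 + (-2)^2 + 2^2 + (-1)^2 + (-4)^2 + 1^2 + 0^2 + 2^2
= 0 + 25 + 36 + 1 + 1 + 36 + 0 + 16 + 25 + 4 + 4 + 1 + 16 + 1 + 0 + 4 = 170
||T||_HS = sqrt(170) = 13.0384

13.0384


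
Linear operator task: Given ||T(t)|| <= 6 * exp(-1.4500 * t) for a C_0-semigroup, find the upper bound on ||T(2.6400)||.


||T(2.6400)|| <= 6 * exp(-1.4500 * 2.6400)
= 6 * exp(-3.8280)
= 6 * 0.0218
= 0.1305

0.1305


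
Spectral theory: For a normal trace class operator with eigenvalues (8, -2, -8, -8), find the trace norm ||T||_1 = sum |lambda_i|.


For a normal operator, singular values equal |eigenvalues|.
Trace norm = sum |lambda_i| = 8 + 2 + 8 + 8
= 26

26


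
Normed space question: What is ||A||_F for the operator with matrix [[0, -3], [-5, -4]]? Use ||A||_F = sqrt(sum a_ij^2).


||A||_F^2 = sum a_ij^2
= 0^2 + (-3)^2 + (-5)^2 + (-4)^2
= 0 + 9 + 25 + 16 = 50
||A||_F = sqrt(50) = 7.0711

7.0711


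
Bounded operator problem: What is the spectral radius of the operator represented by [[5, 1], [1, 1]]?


For a 2x2 matrix, eigenvalues satisfy lambda^2 - (trace)*lambda + det = 0
trace = 5 + 1 = 6
det = 5*1 - 1*1 = 4
discriminant = 6^2 - 4*(4) = 20
spectral radius = max |eigenvalue| = 5.2361

5.2361


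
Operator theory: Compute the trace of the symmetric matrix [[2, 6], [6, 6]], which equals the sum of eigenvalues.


For a self-adjoint (symmetric) matrix, the eigenvalues are real.
The sum of eigenvalues equals the trace of the matrix.
trace = 2 + 6 = 8

8


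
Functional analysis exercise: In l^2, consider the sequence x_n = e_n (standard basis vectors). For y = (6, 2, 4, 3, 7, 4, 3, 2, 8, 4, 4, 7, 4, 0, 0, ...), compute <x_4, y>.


x_4 = e_4 is the standard basis vector with 1 in position 4.
<x_4, y> = y_4 = 3
As n -> infinity, <x_n, y> -> 0, confirming weak convergence of (x_n) to 0.

3


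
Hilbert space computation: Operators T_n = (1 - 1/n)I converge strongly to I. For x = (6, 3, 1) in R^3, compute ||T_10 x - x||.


T_10 x - x = (1 - 1/10)x - x = -x/10
||x|| = sqrt(46) = 6.7823
||T_10 x - x|| = ||x||/10 = 6.7823/10 = 0.6782

0.6782


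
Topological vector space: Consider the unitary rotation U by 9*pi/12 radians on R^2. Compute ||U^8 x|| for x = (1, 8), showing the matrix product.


U is a rotation by theta = 9*pi/12
U^8 = rotation by 8*theta = 72*pi/12 = 0*pi/12 (mod 2*pi)
cos(0*pi/12) = 1.0000, sin(0*pi/12) = 0.0000
U^8 x = (1.0000 * 1 - 0.0000 * 8, 0.0000 * 1 + 1.0000 * 8)
= (1.0000, 8.0000)
||U^8 x|| = sqrt(1.0000^2 + 8.0000^2) = sqrt(65.0000) = 8.0623

8.0623


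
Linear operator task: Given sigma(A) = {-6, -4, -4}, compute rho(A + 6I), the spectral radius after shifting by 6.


Spectrum of A + 6I = {0, 2, 2}
Spectral radius = max |lambda| over the shifted spectrum
= max(0, 2, 2) = 2

2


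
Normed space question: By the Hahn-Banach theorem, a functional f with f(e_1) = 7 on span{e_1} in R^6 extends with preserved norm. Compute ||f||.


The norm of f is given by ||f|| = sup_{||x||=1} |f(x)|.
On span{e_1}, ||e_1|| = 1, so ||f|| = |f(e_1)| / ||e_1||
= |7| / 1 = 7.0000

7.0000


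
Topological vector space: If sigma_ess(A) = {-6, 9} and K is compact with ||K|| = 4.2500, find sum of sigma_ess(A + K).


By Weyl's theorem, the essential spectrum is invariant under compact perturbations.
sigma_ess(A + K) = sigma_ess(A) = {-6, 9}
Sum = -6 + 9 = 3

3


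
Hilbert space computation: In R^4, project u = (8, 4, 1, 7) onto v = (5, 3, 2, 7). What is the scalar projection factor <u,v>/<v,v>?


Computing <u,v> = 8*5 + 4*3 + 1*2 + 7*7 = 103
Computing <v,v> = 5^2 + 3^2 + 2^2 + 7^2 = 87
Projection coefficient = 103/87 = 1.1839

1.1839


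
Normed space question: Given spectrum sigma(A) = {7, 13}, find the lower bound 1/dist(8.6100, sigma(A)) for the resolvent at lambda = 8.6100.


dist(8.6100, {7, 13}) = min(|8.6100 - 7|, |8.6100 - 13|)
= min(1.6100, 4.3900) = 1.6100
Resolvent bound = 1/1.6100 = 0.6211

0.6211


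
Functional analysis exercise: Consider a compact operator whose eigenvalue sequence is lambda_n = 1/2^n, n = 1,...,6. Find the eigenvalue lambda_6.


The eigenvalue formula gives lambda_6 = 1/2^6
= 1/64
= 0.0156

0.0156


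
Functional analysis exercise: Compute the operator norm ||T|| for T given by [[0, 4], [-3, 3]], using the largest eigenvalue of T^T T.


A^T A = [[9, -9], [-9, 25]]
trace(A^T A) = 34, det(A^T A) = 144
discriminant = 34^2 - 4*144 = 580
Largest eigenvalue of A^T A = (trace + sqrt(disc))/2 = 29.0416
||T|| = sqrt(29.0416) = 5.3890

5.3890


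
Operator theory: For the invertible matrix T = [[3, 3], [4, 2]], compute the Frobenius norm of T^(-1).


det(T) = 3*2 - 3*4 = -6
T^(-1) = (1/-6) * [[2, -3], [-4, 3]] = [[-0.3333, 0.5000], [0.6667, -0.5000]]
||T^(-1)||_F^2 = (-0.3333)^2 + 0.5000^2 + 0.6667^2 + (-0.5000)^2 = 1.0556
||T^(-1)||_F = sqrt(1.0556) = 1.0274

1.0274


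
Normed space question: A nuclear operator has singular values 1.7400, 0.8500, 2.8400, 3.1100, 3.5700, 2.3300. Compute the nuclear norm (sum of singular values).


The nuclear norm is the sum of all singular values.
||T||_1 = 1.7400 + 0.8500 + 2.8400 + 3.1100 + 3.5700 + 2.3300
= 14.4400

14.4400


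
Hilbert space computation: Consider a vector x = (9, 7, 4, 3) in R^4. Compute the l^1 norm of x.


The l^1 norm equals the sum of absolute values of all components.
||x||_1 = 9 + 7 + 4 + 3
= 23

23.0000


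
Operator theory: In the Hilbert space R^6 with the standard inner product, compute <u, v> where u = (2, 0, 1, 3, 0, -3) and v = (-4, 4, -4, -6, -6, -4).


Computing the standard inner product <u, v> = sum u_i * v_i
= 2*-4 + 0*4 + 1*-4 + 3*-6 + 0*-6 + -3*-4
= -8 + 0 + -4 + -18 + 0 + 12
= -18

-18


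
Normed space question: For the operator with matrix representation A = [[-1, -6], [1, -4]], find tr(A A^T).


trace(A * A^T) = sum of squares of all entries
= (-1)^2 + (-6)^2 + 1^2 + (-4)^2
= 1 + 36 + 1 + 16
= 54

54


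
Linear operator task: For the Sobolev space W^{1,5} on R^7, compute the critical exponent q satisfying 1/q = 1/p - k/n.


Using the Sobolev embedding formula: 1/q = 1/p - k/n
1/q = 1/5 - 1/7 = 2/35
q = 1/(2/35) = 35/2 = 17.5000

17.5000


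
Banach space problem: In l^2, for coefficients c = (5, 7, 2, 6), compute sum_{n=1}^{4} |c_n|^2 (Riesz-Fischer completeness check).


sum |c_n|^2 = 5^2 + 7^2 + 2^2 + 6^2
= 25 + 49 + 4 + 36
= 114

114


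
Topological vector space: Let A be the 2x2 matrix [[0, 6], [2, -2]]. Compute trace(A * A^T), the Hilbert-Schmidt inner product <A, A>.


trace(A * A^T) = sum of squares of all entries
= 0^2 + 6^2 + 2^2 + (-2)^2
= 0 + 36 + 4 + 4
= 44

44


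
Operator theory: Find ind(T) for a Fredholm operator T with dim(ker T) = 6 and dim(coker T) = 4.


The Fredholm index is defined as ind(T) = dim(ker T) - dim(coker T)
= 6 - 4
= 2

2


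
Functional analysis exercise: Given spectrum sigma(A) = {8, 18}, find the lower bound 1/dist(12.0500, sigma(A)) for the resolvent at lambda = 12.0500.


dist(12.0500, {8, 18}) = min(|12.0500 - 8|, |12.0500 - 18|)
= min(4.0500, 5.9500) = 4.0500
Resolvent bound = 1/4.0500 = 0.2469

0.2469


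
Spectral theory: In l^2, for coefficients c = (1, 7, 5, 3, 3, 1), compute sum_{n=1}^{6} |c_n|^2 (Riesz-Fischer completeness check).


sum |c_n|^2 = 1^2 + 7^2 + 5^2 + 3^2 + 3^2 + 1^2
= 1 + 49 + 25 + 9 + 9 + 1
= 94

94


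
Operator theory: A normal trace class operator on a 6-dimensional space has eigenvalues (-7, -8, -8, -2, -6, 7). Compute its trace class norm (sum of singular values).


For a normal operator, singular values equal |eigenvalues|.
Trace norm = sum |lambda_i| = 7 + 8 + 8 + 2 + 6 + 7
= 38

38


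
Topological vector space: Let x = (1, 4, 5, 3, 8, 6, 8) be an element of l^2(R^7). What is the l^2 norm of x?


The l^2 norm = (sum |x_i|^2)^(1/2)
Sum of 2th powers = 1 + 16 + 25 + 9 + 64 + 36 + 64 = 215
||x||_2 = (215)^(1/2) = 14.6629

14.6629


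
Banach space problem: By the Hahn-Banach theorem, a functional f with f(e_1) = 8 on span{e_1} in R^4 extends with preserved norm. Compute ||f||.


The norm of f is given by ||f|| = sup_{||x||=1} |f(x)|.
On span{e_1}, ||e_1|| = 1, so ||f|| = |f(e_1)| / ||e_1||
= |8| / 1 = 8.0000

8.0000


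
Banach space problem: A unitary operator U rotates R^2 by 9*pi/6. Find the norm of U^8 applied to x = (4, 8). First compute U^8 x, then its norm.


U is a rotation by theta = 9*pi/6
U^8 = rotation by 8*theta = 72*pi/6 = 0*pi/6 (mod 2*pi)
cos(0*pi/6) = 1.0000, sin(0*pi/6) = 0.0000
U^8 x = (1.0000 * 4 - 0.0000 * 8, 0.0000 * 4 + 1.0000 * 8)
= (4.0000, 8.0000)
||U^8 x|| = sqrt(4.0000^2 + 8.0000^2) = sqrt(80.0000) = 8.9443

8.9443


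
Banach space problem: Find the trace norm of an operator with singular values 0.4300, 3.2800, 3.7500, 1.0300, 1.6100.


The nuclear norm is the sum of all singular values.
||T||_1 = 0.4300 + 3.2800 + 3.7500 + 1.0300 + 1.6100
= 10.1000

10.1000


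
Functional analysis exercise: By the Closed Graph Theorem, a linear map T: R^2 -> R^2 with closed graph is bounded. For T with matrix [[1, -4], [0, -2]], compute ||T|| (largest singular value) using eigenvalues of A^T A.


A^T A = [[1, -4], [-4, 20]]
trace(A^T A) = 21, det(A^T A) = 4
discriminant = 21^2 - 4*4 = 425
Largest eigenvalue of A^T A = (trace + sqrt(disc))/2 = 20.8078
||T|| = sqrt(20.8078) = 4.5616

4.5616


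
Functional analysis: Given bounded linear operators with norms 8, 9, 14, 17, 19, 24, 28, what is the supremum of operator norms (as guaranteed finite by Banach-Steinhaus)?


By the Uniform Boundedness Principle, the supremum of norms is finite.
sup_k ||T_k|| = max(8, 9, 14, 17, 19, 24, 28) = 28

28


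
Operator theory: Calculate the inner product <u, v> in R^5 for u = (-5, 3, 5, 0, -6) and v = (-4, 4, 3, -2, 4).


Computing the standard inner product <u, v> = sum u_i * v_i
= -5*-4 + 3*4 + 5*3 + 0*-2 + -6*4
= 20 + 12 + 15 + 0 + -24
= 23

23


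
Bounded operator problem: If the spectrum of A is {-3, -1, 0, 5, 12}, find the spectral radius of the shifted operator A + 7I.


Spectrum of A + 7I = {4, 6, 7, 12, 19}
Spectral radius = max |lambda| over the shifted spectrum
= max(4, 6, 7, 12, 19) = 19

19


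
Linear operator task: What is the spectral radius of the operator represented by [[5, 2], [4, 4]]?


For a 2x2 matrix, eigenvalues satisfy lambda^2 - (trace)*lambda + det = 0
trace = 5 + 4 = 9
det = 5*4 - 2*4 = 12
discriminant = 9^2 - 4*(12) = 33
spectral radius = max |eigenvalue| = 7.3723

7.3723


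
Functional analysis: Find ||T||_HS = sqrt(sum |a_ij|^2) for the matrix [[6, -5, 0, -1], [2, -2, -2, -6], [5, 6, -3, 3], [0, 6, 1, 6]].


The Hilbert-Schmidt norm is sqrt(sum of squares of all entries).
Sum of squares = 6^2 + (-5)^2 + 0^2 + (-1)^2 + 2^2 + (-2)^2 + (-2)^2 + (-6)^2 + 5^2 + 6^2 + (-3)^2 + 3^2 + 0^2 + 6^2 + 1^2 + 6^2
= 36 + 25 + 0 + 1 + 4 + 4 + 4 + 36 + 25 + 36 + 9 + 9 + 0 + 36 + 1 + 36 = 262
||T||_HS = sqrt(262) = 16.1864

16.1864


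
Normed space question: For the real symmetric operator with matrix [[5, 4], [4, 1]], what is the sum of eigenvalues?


For a self-adjoint (symmetric) matrix, the eigenvalues are real.
The sum of eigenvalues equals the trace of the matrix.
trace = 5 + 1 = 6

6


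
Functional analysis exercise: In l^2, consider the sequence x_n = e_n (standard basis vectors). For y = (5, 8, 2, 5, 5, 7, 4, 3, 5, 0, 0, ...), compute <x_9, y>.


x_9 = e_9 is the standard basis vector with 1 in position 9.
<x_9, y> = y_9 = 5
As n -> infinity, <x_n, y> -> 0, confirming weak convergence of (x_n) to 0.

5


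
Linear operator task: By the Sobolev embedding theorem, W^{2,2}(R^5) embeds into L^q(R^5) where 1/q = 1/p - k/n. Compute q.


Using the Sobolev embedding formula: 1/q = 1/p - k/n
1/q = 1/2 - 2/5 = 1/10
q = 1/(1/10) = 10

10.0000


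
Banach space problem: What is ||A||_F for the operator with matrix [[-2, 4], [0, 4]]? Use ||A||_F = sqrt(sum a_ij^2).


||A||_F^2 = sum a_ij^2
= (-2)^2 + 4^2 + 0^2 + 4^2
= 4 + 16 + 0 + 16 = 36
||A||_F = sqrt(36) = 6.0000

6.0000


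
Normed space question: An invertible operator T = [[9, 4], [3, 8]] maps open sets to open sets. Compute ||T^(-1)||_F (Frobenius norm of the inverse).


det(T) = 9*8 - 4*3 = 60
T^(-1) = (1/60) * [[8, -4], [-3, 9]] = [[0.1333, -0.0667], [-0.0500, 0.1500]]
||T^(-1)||_F^2 = 0.1333^2 + (-0.0667)^2 + (-0.0500)^2 + 0.1500^2 = 0.0472
||T^(-1)||_F = sqrt(0.0472) = 0.2173

0.2173


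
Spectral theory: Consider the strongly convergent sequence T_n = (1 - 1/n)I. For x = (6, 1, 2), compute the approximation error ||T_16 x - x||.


T_16 x - x = (1 - 1/16)x - x = -x/16
||x|| = sqrt(41) = 6.4031
||T_16 x - x|| = ||x||/16 = 6.4031/16 = 0.4002

0.4002


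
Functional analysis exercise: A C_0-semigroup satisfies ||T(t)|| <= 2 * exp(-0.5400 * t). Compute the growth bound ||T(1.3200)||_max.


||T(1.3200)|| <= 2 * exp(-0.5400 * 1.3200)
= 2 * exp(-0.7128)
= 2 * 0.4903
= 0.9805

0.9805


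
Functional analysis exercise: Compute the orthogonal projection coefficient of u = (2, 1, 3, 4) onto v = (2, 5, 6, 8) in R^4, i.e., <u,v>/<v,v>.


Computing <u,v> = 2*2 + 1*5 + 3*6 + 4*8 = 59
Computing <v,v> = 2^2 + 5^2 + 6^2 + 8^2 = 129
Projection coefficient = 59/129 = 0.4574

0.4574


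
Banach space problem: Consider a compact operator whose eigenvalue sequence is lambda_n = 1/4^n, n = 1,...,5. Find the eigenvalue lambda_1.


The eigenvalue formula gives lambda_1 = 1/4^1
= 1/4
= 0.2500

0.2500


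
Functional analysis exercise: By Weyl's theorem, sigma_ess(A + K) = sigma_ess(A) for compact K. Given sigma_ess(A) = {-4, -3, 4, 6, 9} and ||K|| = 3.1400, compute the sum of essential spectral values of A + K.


By Weyl's theorem, the essential spectrum is invariant under compact perturbations.
sigma_ess(A + K) = sigma_ess(A) = {-4, -3, 4, 6, 9}
Sum = -4 + -3 + 4 + 6 + 9 = 12

12


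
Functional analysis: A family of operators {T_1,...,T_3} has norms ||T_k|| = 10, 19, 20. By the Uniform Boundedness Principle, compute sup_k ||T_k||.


By the Uniform Boundedness Principle, the supremum of norms is finite.
sup_k ||T_k|| = max(10, 19, 20) = 20

20


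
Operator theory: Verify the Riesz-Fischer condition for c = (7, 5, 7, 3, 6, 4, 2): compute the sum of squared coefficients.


sum |c_n|^2 = 7^2 + 5^2 + 7^2 + 3^2 + 6^2 + 4^2 + 2^2
= 49 + 25 + 49 + 9 + 36 + 16 + 4
= 188

188


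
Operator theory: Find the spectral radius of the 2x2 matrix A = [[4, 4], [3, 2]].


For a 2x2 matrix, eigenvalues satisfy lambda^2 - (trace)*lambda + det = 0
trace = 4 + 2 = 6
det = 4*2 - 4*3 = -4
discriminant = 6^2 - 4*(-4) = 52
spectral radius = max |eigenvalue| = 6.6056

6.6056


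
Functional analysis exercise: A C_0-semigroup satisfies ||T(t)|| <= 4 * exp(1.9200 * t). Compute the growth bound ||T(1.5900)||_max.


||T(1.5900)|| <= 4 * exp(1.9200 * 1.5900)
= 4 * exp(3.0528)
= 4 * 21.1746
= 84.6982

84.6982


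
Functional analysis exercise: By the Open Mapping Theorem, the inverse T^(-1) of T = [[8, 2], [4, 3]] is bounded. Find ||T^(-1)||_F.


det(T) = 8*3 - 2*4 = 16
T^(-1) = (1/16) * [[3, -2], [-4, 8]] = [[0.1875, -0.1250], [-0.2500, 0.5000]]
||T^(-1)||_F^2 = 0.1875^2 + (-0.1250)^2 + (-0.2500)^2 + 0.5000^2 = 0.3633
||T^(-1)||_F = sqrt(0.3633) = 0.6027

0.6027


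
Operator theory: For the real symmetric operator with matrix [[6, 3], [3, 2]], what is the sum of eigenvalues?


For a self-adjoint (symmetric) matrix, the eigenvalues are real.
The sum of eigenvalues equals the trace of the matrix.
trace = 6 + 2 = 8

8


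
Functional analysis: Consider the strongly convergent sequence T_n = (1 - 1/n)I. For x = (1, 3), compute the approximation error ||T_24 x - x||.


T_24 x - x = (1 - 1/24)x - x = -x/24
||x|| = sqrt(10) = 3.1623
||T_24 x - x|| = ||x||/24 = 3.1623/24 = 0.1318

0.1318


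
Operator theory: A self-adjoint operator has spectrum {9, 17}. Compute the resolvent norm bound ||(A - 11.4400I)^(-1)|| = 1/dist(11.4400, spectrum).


dist(11.4400, {9, 17}) = min(|11.4400 - 9|, |11.4400 - 17|)
= min(2.4400, 5.5600) = 2.4400
Resolvent bound = 1/2.4400 = 0.4098

0.4098


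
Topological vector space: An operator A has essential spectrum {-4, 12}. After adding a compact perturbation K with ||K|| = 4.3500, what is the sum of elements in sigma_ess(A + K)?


By Weyl's theorem, the essential spectrum is invariant under compact perturbations.
sigma_ess(A + K) = sigma_ess(A) = {-4, 12}
Sum = -4 + 12 = 8

8


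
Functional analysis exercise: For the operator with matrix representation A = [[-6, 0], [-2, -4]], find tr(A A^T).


trace(A * A^T) = sum of squares of all entries
= (-6)^2 + 0^2 + (-2)^2 + (-4)^2
= 36 + 0 + 4 + 16
= 56

56


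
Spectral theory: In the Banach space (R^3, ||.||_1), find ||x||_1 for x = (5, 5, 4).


The l^1 norm equals the sum of absolute values of all components.
||x||_1 = 5 + 5 + 4
= 14

14.0000


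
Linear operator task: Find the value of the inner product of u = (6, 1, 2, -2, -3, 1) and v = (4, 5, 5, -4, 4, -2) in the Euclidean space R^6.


Computing the standard inner product <u, v> = sum u_i * v_i
= 6*4 + 1*5 + 2*5 + -2*-4 + -3*4 + 1*-2
= 24 + 5 + 10 + 8 + -12 + -2
= 33

33


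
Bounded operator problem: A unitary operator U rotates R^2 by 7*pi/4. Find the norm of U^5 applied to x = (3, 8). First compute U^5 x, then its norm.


U is a rotation by theta = 7*pi/4
U^5 = rotation by 5*theta = 35*pi/4 = 3*pi/4 (mod 2*pi)
cos(3*pi/4) = -0.7071, sin(3*pi/4) = 0.7071
U^5 x = (-0.7071 * 3 - 0.7071 * 8, 0.7071 * 3 + -0.7071 * 8)
= (-7.7782, -3.5355)
||U^5 x|| = sqrt((-7.7782)^2 + (-3.5355)^2) = sqrt(73.0000) = 8.5440

8.5440


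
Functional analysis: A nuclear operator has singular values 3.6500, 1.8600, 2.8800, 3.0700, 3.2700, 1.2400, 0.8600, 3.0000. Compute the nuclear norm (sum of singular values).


The nuclear norm is the sum of all singular values.
||T||_1 = 3.6500 + 1.8600 + 2.8800 + 3.0700 + 3.2700 + 1.2400 + 0.8600 + 3.0000
= 19.8300

19.8300


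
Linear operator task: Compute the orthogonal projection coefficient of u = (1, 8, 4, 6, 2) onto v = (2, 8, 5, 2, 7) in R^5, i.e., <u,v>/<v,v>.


Computing <u,v> = 1*2 + 8*8 + 4*5 + 6*2 + 2*7 = 112
Computing <v,v> = 2^2 + 8^2 + 5^2 + 2^2 + 7^2 = 146
Projection coefficient = 112/146 = 0.7671

0.7671


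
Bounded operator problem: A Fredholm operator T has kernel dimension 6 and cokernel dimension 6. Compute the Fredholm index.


The Fredholm index is defined as ind(T) = dim(ker T) - dim(coker T)
= 6 - 6
= 0

0


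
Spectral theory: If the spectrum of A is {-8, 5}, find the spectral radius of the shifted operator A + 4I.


Spectrum of A + 4I = {-4, 9}
Spectral radius = max |lambda| over the shifted spectrum
= max(4, 9) = 9

9


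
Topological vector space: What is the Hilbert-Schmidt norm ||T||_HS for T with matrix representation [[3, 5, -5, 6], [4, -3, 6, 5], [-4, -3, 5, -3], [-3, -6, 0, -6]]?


The Hilbert-Schmidt norm is sqrt(sum of squares of all entries).
Sum of squares = 3^2 + 5^2 + (-5)^2 + 6^2 + 4^2 + (-3)^2 + 6^2 + 5^2 + (-4)^2 + (-3)^2 + 5^2 + (-3)^2 + (-3)^2 + (-6)^2 + 0^2 + (-6)^2
= 9 + 25 + 25 + 36 + 16 + 9 + 36 + 25 + 16 + 9 + 25 + 9 + 9 + 36 + 0 + 36 = 321
||T||_HS = sqrt(321) = 17.9165

17.9165


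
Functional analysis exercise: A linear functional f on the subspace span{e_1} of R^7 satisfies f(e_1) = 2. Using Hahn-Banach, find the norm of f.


The norm of f is given by ||f|| = sup_{||x||=1} |f(x)|.
On span{e_1}, ||e_1|| = 1, so ||f|| = |f(e_1)| / ||e_1||
= |2| / 1 = 2.0000

2.0000


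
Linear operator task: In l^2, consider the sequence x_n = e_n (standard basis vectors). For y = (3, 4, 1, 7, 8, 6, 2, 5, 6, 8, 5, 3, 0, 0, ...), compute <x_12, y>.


x_12 = e_12 is the standard basis vector with 1 in position 12.
<x_12, y> = y_12 = 3
As n -> infinity, <x_n, y> -> 0, confirming weak convergence of (x_n) to 0.

3


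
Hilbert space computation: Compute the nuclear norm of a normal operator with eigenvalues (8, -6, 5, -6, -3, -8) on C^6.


For a normal operator, singular values equal |eigenvalues|.
Trace norm = sum |lambda_i| = 8 + 6 + 5 + 6 + 3 + 8
= 36

36


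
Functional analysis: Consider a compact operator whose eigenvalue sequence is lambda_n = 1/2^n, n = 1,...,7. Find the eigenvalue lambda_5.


The eigenvalue formula gives lambda_5 = 1/2^5
= 1/32
= 0.0312

0.0312


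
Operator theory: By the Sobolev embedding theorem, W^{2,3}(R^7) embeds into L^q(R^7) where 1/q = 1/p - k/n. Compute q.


Using the Sobolev embedding formula: 1/q = 1/p - k/n
1/q = 1/3 - 2/7 = 1/21
q = 1/(1/21) = 21

21.0000


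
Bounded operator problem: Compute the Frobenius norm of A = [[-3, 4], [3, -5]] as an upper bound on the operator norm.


||A||_F^2 = sum a_ij^2
= (-3)^2 + 4^2 + 3^2 + (-5)^2
= 9 + 16 + 9 + 25 = 59
||A||_F = sqrt(59) = 7.6811

7.6811


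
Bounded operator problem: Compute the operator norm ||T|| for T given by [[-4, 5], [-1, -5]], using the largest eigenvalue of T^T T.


A^T A = [[17, -15], [-15, 50]]
trace(A^T A) = 67, det(A^T A) = 625
discriminant = 67^2 - 4*625 = 1989
Largest eigenvalue of A^T A = (trace + sqrt(disc))/2 = 55.7991
||T|| = sqrt(55.7991) = 7.4699

7.4699


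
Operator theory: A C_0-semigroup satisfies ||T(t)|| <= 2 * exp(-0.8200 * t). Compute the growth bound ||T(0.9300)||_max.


||T(0.9300)|| <= 2 * exp(-0.8200 * 0.9300)
= 2 * exp(-0.7626)
= 2 * 0.4665
= 0.9329

0.9329


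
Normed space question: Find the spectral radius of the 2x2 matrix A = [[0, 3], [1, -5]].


For a 2x2 matrix, eigenvalues satisfy lambda^2 - (trace)*lambda + det = 0
trace = 0 + -5 = -5
det = 0*-5 - 3*1 = -3
discriminant = (-5)^2 - 4*(-3) = 37
spectral radius = max |eigenvalue| = 5.5414

5.5414


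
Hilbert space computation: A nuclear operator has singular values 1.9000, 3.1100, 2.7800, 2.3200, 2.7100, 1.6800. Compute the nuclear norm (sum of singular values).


The nuclear norm is the sum of all singular values.
||T||_1 = 1.9000 + 3.1100 + 2.7800 + 2.3200 + 2.7100 + 1.6800
= 14.5000

14.5000


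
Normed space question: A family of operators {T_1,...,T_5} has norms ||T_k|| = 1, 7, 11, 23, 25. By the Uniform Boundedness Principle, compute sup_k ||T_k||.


By the Uniform Boundedness Principle, the supremum of norms is finite.
sup_k ||T_k|| = max(1, 7, 11, 23, 25) = 25

25


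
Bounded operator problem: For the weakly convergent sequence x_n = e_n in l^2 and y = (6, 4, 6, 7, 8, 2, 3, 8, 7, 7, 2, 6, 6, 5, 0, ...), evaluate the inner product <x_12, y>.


x_12 = e_12 is the standard basis vector with 1 in position 12.
<x_12, y> = y_12 = 6
As n -> infinity, <x_n, y> -> 0, confirming weak convergence of (x_n) to 0.

6


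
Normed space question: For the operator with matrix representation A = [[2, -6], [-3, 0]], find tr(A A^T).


trace(A * A^T) = sum of squares of all entries
= 2^2 + (-6)^2 + (-3)^2 + 0^2
= 4 + 36 + 9 + 0
= 49

49


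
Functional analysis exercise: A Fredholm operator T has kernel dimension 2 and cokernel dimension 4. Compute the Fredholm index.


The Fredholm index is defined as ind(T) = dim(ker T) - dim(coker T)
= 2 - 4
= -2

-2


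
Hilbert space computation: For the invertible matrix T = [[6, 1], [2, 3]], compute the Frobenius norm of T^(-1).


det(T) = 6*3 - 1*2 = 16
T^(-1) = (1/16) * [[3, -1], [-2, 6]] = [[0.1875, -0.0625], [-0.1250, 0.3750]]
||T^(-1)||_F^2 = 0.1875^2 + (-0.0625)^2 + (-0.1250)^2 + 0.3750^2 = 0.1953
||T^(-1)||_F = sqrt(0.1953) = 0.4419

0.4419


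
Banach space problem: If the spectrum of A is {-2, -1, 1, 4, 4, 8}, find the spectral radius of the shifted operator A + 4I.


Spectrum of A + 4I = {2, 3, 5, 8, 8, 12}
Spectral radius = max |lambda| over the shifted spectrum
= max(2, 3, 5, 8, 8, 12) = 12

12


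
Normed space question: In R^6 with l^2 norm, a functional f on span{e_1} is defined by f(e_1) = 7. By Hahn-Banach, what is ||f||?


The norm of f is given by ||f|| = sup_{||x||=1} |f(x)|.
On span{e_1}, ||e_1|| = 1, so ||f|| = |f(e_1)| / ||e_1||
= |7| / 1 = 7.0000

7.0000


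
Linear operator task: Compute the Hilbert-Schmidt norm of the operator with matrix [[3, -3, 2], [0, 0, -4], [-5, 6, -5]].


The Hilbert-Schmidt norm is sqrt(sum of squares of all entries).
Sum of squares = 3^2 + (-3)^2 + 2^2 + 0^2 + 0^2 + (-4)^2 + (-5)^2 + 6^2 + (-5)^2
= 9 + 9 + 4 + 0 + 0 + 16 + 25 + 36 + 25 = 124
||T||_HS = sqrt(124) = 11.1355

11.1355


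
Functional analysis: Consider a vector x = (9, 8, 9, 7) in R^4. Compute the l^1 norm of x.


The l^1 norm equals the sum of absolute values of all components.
||x||_1 = 9 + 8 + 9 + 7
= 33

33.0000


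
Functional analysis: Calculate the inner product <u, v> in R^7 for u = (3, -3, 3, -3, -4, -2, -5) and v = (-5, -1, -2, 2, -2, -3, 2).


Computing the standard inner product <u, v> = sum u_i * v_i
= 3*-5 + -3*-1 + 3*-2 + -3*2 + -4*-2 + -2*-3 + -5*2
= -15 + 3 + -6 + -6 + 8 + 6 + -10
= -20

-20


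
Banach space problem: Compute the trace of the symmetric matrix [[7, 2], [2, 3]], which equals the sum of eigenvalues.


For a self-adjoint (symmetric) matrix, the eigenvalues are real.
The sum of eigenvalues equals the trace of the matrix.
trace = 7 + 3 = 10

10


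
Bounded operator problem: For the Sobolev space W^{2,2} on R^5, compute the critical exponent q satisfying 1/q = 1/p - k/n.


Using the Sobolev embedding formula: 1/q = 1/p - k/n
1/q = 1/2 - 2/5 = 1/10
q = 1/(1/10) = 10

10.0000


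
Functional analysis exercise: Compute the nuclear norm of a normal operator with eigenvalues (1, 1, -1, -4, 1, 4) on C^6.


For a normal operator, singular values equal |eigenvalues|.
Trace norm = sum |lambda_i| = 1 + 1 + 1 + 4 + 1 + 4
= 12

12
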